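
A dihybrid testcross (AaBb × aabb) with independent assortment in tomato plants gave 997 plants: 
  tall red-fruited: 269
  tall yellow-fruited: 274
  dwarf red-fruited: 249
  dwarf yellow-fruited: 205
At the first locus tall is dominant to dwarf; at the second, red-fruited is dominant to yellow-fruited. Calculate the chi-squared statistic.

11.879

A dihybrid testcross with independent assortment gives a 1:1:1:1 ratio.
Under the 1:1:1:1 hypothesis (Σ ratio = 4, N = 997):
  tall red-fruited: 997 × 1/4 = 249.25
  tall yellow-fruited: 997 × 1/4 = 249.25
  dwarf red-fruited: 997 × 1/4 = 249.25
  dwarf yellow-fruited: 997 × 1/4 = 249.25
χ² = Σ (O − E)² / E
  tall red-fruited: (269 − 249.25)² / 249.25 = 1.5649
  tall yellow-fruited: (274 − 249.25)² / 249.25 = 2.4576
  dwarf red-fruited: (249 − 249.25)² / 249.25 = 0.0003
  dwarf yellow-fruited: (205 − 249.25)² / 249.25 = 7.8558
χ² = 1.5649 + 2.4576 + 0.0003 + 7.8558 = 11.8786 ≈ 11.879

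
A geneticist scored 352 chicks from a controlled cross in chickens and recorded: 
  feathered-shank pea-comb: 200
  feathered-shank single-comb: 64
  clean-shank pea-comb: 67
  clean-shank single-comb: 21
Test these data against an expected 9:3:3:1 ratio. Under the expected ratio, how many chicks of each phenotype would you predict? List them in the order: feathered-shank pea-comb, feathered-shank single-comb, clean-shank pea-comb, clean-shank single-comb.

198, 66, 66, 22

Total ratio parts = 16. Expected numbers out of 352:
  feathered-shank pea-comb: 352 × 9/16 = 198
  feathered-shank single-comb: 352 × 3/16 = 66
  clean-shank pea-comb: 352 × 3/16 = 66
  clean-shank single-comb: 352 × 1/16 = 22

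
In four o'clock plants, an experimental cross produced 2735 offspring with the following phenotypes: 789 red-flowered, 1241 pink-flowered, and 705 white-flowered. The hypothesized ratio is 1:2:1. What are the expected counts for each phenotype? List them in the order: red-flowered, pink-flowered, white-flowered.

Under the 1:2:1 hypothesis (Σ ratio = 4, N = 2735):
  red-flowered: 2735 × 1/4 = 683.75
  pink-flowered: 2735 × 2/4 = 1367.5
  white-flowered: 2735 × 1/4 = 683.75

683.75, 1367.5, 683.75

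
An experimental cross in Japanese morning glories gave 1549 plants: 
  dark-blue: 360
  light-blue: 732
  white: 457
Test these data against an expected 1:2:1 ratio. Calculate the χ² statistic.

Under the 1:2:1 hypothesis (Σ ratio = 4, N = 1549):
  dark-blue: 1549 × 1/4 = 387.25
  light-blue: 1549 × 2/4 = 774.5
  white: 1549 × 1/4 = 387.25
χ² = Σ (O − E)² / E
  dark-blue: (360 − 387.25)² / 387.25 = 1.9175
  light-blue: (732 − 774.5)² / 774.5 = 2.3321
  white: (457 − 387.25)² / 387.25 = 12.5631
χ² = 1.9175 + 2.3321 + 12.5631 = 16.8127 ≈ 16.813

16.813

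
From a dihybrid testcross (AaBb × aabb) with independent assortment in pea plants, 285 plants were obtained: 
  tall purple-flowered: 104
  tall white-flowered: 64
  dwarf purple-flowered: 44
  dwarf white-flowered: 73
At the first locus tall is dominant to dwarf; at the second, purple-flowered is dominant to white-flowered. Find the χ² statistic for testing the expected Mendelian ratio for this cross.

A dihybrid testcross with independent assortment gives a 1:1:1:1 ratio.
Expected counts for N = 285 under a 1:1:1:1 ratio (total parts = 4):
  tall purple-flowered: 285 × 1/4 = 71.25
  tall white-flowered: 285 × 1/4 = 71.25
  dwarf purple-flowered: 285 × 1/4 = 71.25
  dwarf white-flowered: 285 × 1/4 = 71.25
χ² = Σ (O − E)² / E
  tall purple-flowered: (104 − 71.25)² / 71.25 = 15.0535
  tall white-flowered: (64 − 71.25)² / 71.25 = 0.7377
  dwarf purple-flowered: (44 − 71.25)² / 71.25 = 10.4219
  dwarf white-flowered: (73 − 71.25)² / 71.25 = 0.0430
χ² = 15.0535 + 0.7377 + 10.4219 + 0.0430 = 26.2561 ≈ 26.256

26.256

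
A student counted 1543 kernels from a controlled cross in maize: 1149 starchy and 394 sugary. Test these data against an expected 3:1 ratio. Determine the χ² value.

Under the 3:1 hypothesis (Σ ratio = 4, N = 1543):
  starchy: 1543 × 3/4 = 1157.25
  sugary: 1543 × 1/4 = 385.75
χ² = Σ (O − E)² / E
  starchy: (1149 − 1157.25)² / 1157.25 = 0.0588
  sugary: (394 − 385.75)² / 385.75 = 0.1764
χ² = 0.0588 + 0.1764 = 0.2352 ≈ 0.235

0.235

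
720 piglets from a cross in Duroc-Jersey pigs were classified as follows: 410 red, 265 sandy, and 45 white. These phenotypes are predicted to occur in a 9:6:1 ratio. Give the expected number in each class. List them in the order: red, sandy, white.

Expected counts for N = 720 under a 9:6:1 ratio (total parts = 16):
  red: 720 × 9/16 = 405
  sandy: 720 × 6/16 = 270
  white: 720 × 1/16 = 45

405, 270, 45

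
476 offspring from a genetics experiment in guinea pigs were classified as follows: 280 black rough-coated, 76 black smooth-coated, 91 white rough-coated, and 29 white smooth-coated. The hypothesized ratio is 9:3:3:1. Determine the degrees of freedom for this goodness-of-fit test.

A goodness-of-fit test with 4 phenotype classes has df = 4 − 1 = 3.

3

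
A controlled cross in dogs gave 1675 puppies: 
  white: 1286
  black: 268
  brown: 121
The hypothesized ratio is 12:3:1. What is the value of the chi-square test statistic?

10.002

Under the 12:3:1 hypothesis (Σ ratio = 16, N = 1675):
  white: 1675 × 12/16 = 1256.25
  black: 1675 × 3/16 = 314.0625
  brown: 1675 × 1/16 = 104.6875
χ² = Σ (O − E)² / E
  white: (1286 − 1256.25)² / 1256.25 = 0.7045
  black: (268 − 314.0625)² / 314.0625 = 6.7558
  brown: (121 − 104.6875)² / 104.6875 = 2.5418
χ² = 0.7045 + 6.7558 + 2.5418 = 10.0021 ≈ 10.002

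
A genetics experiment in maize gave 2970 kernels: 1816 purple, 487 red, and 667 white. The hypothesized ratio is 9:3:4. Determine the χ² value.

29.095

Total ratio parts = 16. Expected numbers out of 2970:
  purple: 2970 × 9/16 = 1670.625
  red: 2970 × 3/16 = 556.875
  white: 2970 × 4/16 = 742.5
χ² = Σ (O − E)² / E
  purple: (1816 − 1670.625)² / 1670.625 = 12.6503
  red: (487 − 556.875)² / 556.875 = 8.7677
  white: (667 − 742.5)² / 742.5 = 7.6771
χ² = 12.6503 + 8.7677 + 7.6771 = 29.0951 ≈ 29.095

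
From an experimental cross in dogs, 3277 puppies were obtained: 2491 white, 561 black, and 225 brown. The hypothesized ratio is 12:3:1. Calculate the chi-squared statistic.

7.087

Total ratio parts = 16. Expected numbers out of 3277:
  white: 3277 × 12/16 = 2457.75
  black: 3277 × 3/16 = 614.4375
  brown: 3277 × 1/16 = 204.8125
χ² = Σ (O − E)² / E
  white: (2491 − 2457.75)² / 2457.75 = 0.4498
  black: (561 − 614.4375)² / 614.4375 = 4.6474
  brown: (225 − 204.8125)² / 204.8125 = 1.9898
χ² = 0.4498 + 4.6474 + 1.9898 = 7.087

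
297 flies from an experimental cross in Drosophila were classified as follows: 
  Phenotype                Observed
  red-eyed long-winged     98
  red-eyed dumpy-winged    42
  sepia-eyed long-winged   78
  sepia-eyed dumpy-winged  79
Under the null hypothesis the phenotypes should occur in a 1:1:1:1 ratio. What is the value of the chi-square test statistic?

Under the 1:1:1:1 hypothesis (Σ ratio = 4, N = 297):
  red-eyed long-winged: 297 × 1/4 = 74.25
  red-eyed dumpy-winged: 297 × 1/4 = 74.25
  sepia-eyed long-winged: 297 × 1/4 = 74.25
  sepia-eyed dumpy-winged: 297 × 1/4 = 74.25
χ² = Σ (O − E)² / E
  red-eyed long-winged: (98 − 74.25)² / 74.25 = 7.5968
  red-eyed dumpy-winged: (42 − 74.25)² / 74.25 = 14.0076
  sepia-eyed long-winged: (78 − 74.25)² / 74.25 = 0.1894
  sepia-eyed dumpy-winged: (79 − 74.25)² / 74.25 = 0.3039
χ² = 7.5968 + 14.0076 + 0.1894 + 0.3039 = 22.0977 ≈ 22.098

22.098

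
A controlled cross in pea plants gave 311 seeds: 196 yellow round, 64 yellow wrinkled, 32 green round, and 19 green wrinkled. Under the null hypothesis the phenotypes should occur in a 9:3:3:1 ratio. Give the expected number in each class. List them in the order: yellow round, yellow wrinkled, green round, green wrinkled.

Under the 9:3:3:1 hypothesis (Σ ratio = 16, N = 311):
  yellow round: 311 × 9/16 = 174.9375
  yellow wrinkled: 311 × 3/16 = 58.3125
  green round: 311 × 3/16 = 58.3125
  green wrinkled: 311 × 1/16 = 19.4375

174.9375, 58.3125, 58.3125, 19.4375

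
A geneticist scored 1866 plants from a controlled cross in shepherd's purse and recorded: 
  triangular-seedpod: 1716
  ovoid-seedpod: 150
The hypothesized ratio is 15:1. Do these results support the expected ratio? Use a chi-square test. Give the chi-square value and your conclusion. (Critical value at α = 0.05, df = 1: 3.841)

10.188; not consistent

Under the 15:1 hypothesis (Σ ratio = 16, N = 1866):
  triangular-seedpod: 1866 × 15/16 = 1749.375
  ovoid-seedpod: 1866 × 1/16 = 116.625
χ² = Σ (O − E)² / E
  triangular-seedpod: (1716 − 1749.375)² / 1749.375 = 0.6367
  ovoid-seedpod: (150 − 116.625)² / 116.625 = 9.5510
χ² = 0.6367 + 9.5510 = 10.1877 ≈ 10.188
Degrees of freedom = 2 − 1 = 1; critical value at α = 0.05 is 3.841.
Since 10.188 > 3.841, we reject the null hypothesis — the data do not fit the 15:1 ratio.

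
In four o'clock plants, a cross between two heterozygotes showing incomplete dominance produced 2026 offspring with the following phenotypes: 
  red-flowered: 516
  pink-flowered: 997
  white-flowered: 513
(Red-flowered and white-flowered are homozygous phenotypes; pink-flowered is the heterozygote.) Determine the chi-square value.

With incomplete dominance, a heterozygote × heterozygote cross gives a 1:2:1 phenotypic ratio.
Total ratio parts = 4. Expected numbers out of 2026:
  red-flowered: 2026 × 1/4 = 506.5
  pink-flowered: 2026 × 2/4 = 1013
  white-flowered: 2026 × 1/4 = 506.5
χ² = Σ (O − E)² / E
  red-flowered: (516 − 506.5)² / 506.5 = 0.1782
  pink-flowered: (997 − 1013)² / 1013 = 0.2527
  white-flowered: (513 − 506.5)² / 506.5 = 0.0834
χ² = 0.1782 + 0.2527 + 0.0834 = 0.5143 ≈ 0.514

0.514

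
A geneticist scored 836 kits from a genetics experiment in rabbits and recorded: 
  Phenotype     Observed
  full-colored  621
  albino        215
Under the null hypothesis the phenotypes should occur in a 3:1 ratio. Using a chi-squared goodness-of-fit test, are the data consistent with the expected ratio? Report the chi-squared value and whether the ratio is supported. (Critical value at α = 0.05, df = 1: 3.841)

The 3:1 ratio has 4 parts, so with N = 836 the expected counts are:
  full-colored: 836 × 3/4 = 627
  albino: 836 × 1/4 = 209
χ² = Σ (O − E)² / E
  full-colored: (621 − 627)² / 627 = 0.0574
  albino: (215 − 209)² / 209 = 0.1722
χ² = 0.0574 + 0.1722 = 0.2296 ≈ 0.230
Degrees of freedom = 2 − 1 = 1; critical value at α = 0.05 is 3.841.
Since 0.230 < 3.841, we fail to reject the null hypothesis — the data are consistent with the 3:1 ratio.

0.230; consistent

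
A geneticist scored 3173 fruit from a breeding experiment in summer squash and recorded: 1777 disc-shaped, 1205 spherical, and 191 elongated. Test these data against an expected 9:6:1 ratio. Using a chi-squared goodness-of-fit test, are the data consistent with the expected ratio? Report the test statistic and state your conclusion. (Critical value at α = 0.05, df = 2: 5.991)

0.496; consistent

Under the 9:6:1 hypothesis (Σ ratio = 16, N = 3173):
  disc-shaped: 3173 × 9/16 = 1784.8125
  spherical: 3173 × 6/16 = 1189.875
  elongated: 3173 × 1/16 = 198.3125
χ² = Σ (O − E)² / E
  disc-shaped: (1777 − 1784.8125)² / 1784.8125 = 0.0342
  spherical: (1205 − 1189.875)² / 1189.875 = 0.1923
  elongated: (191 − 198.3125)² / 198.3125 = 0.2696
χ² = 0.0342 + 0.1923 + 0.2696 = 0.4961 ≈ 0.496
Degrees of freedom = 3 − 1 = 2; critical value at α = 0.05 is 5.991.
Since 0.496 < 5.991, we fail to reject the null hypothesis — the data are consistent with the 9:6:1 ratio.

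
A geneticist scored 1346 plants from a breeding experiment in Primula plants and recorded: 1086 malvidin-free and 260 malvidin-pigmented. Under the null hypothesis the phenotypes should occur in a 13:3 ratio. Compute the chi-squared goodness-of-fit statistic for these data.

0.284

The 13:3 ratio has 16 parts, so with N = 1346 the expected counts are:
  malvidin-free: 1346 × 13/16 = 1093.625
  malvidin-pigmented: 1346 × 3/16 = 252.375
χ² = Σ (O − E)² / E
  malvidin-free: (1086 − 1093.625)² / 1093.625 = 0.0532
  malvidin-pigmented: (260 − 252.375)² / 252.375 = 0.2304
χ² = 0.0532 + 0.2304 = 0.2836 ≈ 0.284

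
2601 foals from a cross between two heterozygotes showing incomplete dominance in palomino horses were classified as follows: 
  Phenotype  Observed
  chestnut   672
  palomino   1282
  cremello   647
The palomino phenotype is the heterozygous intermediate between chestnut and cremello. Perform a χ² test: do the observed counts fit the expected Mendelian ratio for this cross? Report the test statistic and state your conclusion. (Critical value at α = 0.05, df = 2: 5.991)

With incomplete dominance, a heterozygote × heterozygote cross gives a 1:2:1 phenotypic ratio.
Total ratio parts = 4. Expected numbers out of 2601:
  chestnut: 2601 × 1/4 = 650.25
  palomino: 2601 × 2/4 = 1300.5
  cremello: 2601 × 1/4 = 650.25
χ² = Σ (O − E)² / E
  chestnut: (672 − 650.25)² / 650.25 = 0.7275
  palomino: (1282 − 1300.5)² / 1300.5 = 0.2632
  cremello: (647 − 650.25)² / 650.25 = 0.0162
χ² = 0.7275 + 0.2632 + 0.0162 = 1.0069 ≈ 1.007
Degrees of freedom = 3 − 1 = 2; critical value at α = 0.05 is 5.991.
Since 1.007 < 5.991, we fail to reject the null hypothesis — the data are consistent with the 1:2:1 ratio.

1.007; consistent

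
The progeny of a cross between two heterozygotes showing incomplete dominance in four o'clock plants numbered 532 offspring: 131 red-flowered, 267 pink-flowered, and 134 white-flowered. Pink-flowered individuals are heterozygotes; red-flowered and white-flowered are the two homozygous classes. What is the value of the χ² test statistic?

With incomplete dominance, a heterozygote × heterozygote cross gives a 1:2:1 phenotypic ratio.
Under the 1:2:1 hypothesis (Σ ratio = 4, N = 532):
  red-flowered: 532 × 1/4 = 133
  pink-flowered: 532 × 2/4 = 266
  white-flowered: 532 × 1/4 = 133
χ² = Σ (O − E)² / E
  red-flowered: (131 − 133)² / 133 = 0.0301
  pink-flowered: (267 − 266)² / 266 = 0.0038
  white-flowered: (134 − 133)² / 133 = 0.0075
χ² = 0.0301 + 0.0038 + 0.0075 = 0.0414 ≈ 0.041

0.041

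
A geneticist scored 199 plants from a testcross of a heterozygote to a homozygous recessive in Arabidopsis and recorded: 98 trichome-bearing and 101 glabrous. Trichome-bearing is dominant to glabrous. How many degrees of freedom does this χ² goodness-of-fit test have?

A testcross of a heterozygote (Aa × aa) gives a 1:1 phenotypic ratio.
A goodness-of-fit test with 2 phenotype classes has df = 2 − 1 = 1.

1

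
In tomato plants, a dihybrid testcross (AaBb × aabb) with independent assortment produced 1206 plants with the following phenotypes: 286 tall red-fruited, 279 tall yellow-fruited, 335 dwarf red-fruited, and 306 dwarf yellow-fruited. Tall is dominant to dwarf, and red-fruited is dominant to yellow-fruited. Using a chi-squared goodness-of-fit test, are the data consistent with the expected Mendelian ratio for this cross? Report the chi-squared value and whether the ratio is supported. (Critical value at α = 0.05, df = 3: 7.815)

6.265; consistent

A dihybrid testcross with independent assortment gives a 1:1:1:1 ratio.
Under the 1:1:1:1 hypothesis (Σ ratio = 4, N = 1206):
  tall red-fruited: 1206 × 1/4 = 301.5
  tall yellow-fruited: 1206 × 1/4 = 301.5
  dwarf red-fruited: 1206 × 1/4 = 301.5
  dwarf yellow-fruited: 1206 × 1/4 = 301.5
χ² = Σ (O − E)² / E
  tall red-fruited: (286 − 301.5)² / 301.5 = 0.7968
  tall yellow-fruited: (279 − 301.5)² / 301.5 = 1.6791
  dwarf red-fruited: (335 − 301.5)² / 301.5 = 3.7222
  dwarf yellow-fruited: (306 − 301.5)² / 301.5 = 0.0672
χ² = 0.7968 + 1.6791 + 3.7222 + 0.0672 = 6.2653 ≈ 6.265
Degrees of freedom = 4 − 1 = 3; critical value at α = 0.05 is 7.815.
Since 6.265 < 7.815, we fail to reject the null hypothesis — the data are consistent with the 1:1:1:1 ratio.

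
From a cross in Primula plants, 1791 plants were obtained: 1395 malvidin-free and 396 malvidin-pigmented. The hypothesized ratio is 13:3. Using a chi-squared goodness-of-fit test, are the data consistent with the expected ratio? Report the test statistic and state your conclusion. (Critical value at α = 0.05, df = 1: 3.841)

Expected counts for N = 1791 under a 13:3 ratio (total parts = 16):
  malvidin-free: 1791 × 13/16 = 1455.1875
  malvidin-pigmented: 1791 × 3/16 = 335.8125
χ² = Σ (O − E)² / E
  malvidin-free: (1395 − 1455.1875)² / 1455.1875 = 2.4894
  malvidin-pigmented: (396 − 335.8125)² / 335.8125 = 10.7874
χ² = 2.4894 + 10.7874 = 13.2768 ≈ 13.277
Degrees of freedom = 2 − 1 = 1; critical value at α = 0.05 is 3.841.
Since 13.277 > 3.841, we reject the null hypothesis — the data do not fit the 13:3 ratio.

13.277; not consistent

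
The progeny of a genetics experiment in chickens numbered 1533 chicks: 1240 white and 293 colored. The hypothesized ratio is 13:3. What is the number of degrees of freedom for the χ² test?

A goodness-of-fit test with 2 phenotype classes has df = 2 − 1 = 1.

1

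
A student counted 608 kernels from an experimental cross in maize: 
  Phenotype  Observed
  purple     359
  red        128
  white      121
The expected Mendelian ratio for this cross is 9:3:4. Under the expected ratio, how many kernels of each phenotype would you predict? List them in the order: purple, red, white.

342, 114, 152

The 9:3:4 ratio has 16 parts, so with N = 608 the expected counts are:
  purple: 608 × 9/16 = 342
  red: 608 × 3/16 = 114
  white: 608 × 4/16 = 152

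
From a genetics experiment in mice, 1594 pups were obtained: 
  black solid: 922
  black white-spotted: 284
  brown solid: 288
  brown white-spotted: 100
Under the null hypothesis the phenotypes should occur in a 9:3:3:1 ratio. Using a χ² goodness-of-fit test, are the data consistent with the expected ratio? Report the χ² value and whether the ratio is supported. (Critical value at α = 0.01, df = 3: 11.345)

Expected counts for N = 1594 under a 9:3:3:1 ratio (total parts = 16):
  black solid: 1594 × 9/16 = 896.625
  black white-spotted: 1594 × 3/16 = 298.875
  brown solid: 1594 × 3/16 = 298.875
  brown white-spotted: 1594 × 1/16 = 99.625
χ² = Σ (O − E)² / E
  black solid: (922 − 896.625)² / 896.625 = 0.7181
  black white-spotted: (284 − 298.875)² / 298.875 = 0.7403
  brown solid: (288 − 298.875)² / 298.875 = 0.3957
  brown white-spotted: (100 − 99.625)² / 99.625 = 0.0014
χ² = 0.7181 + 0.7403 + 0.3957 + 0.0014 = 1.8555 ≈ 1.856
Degrees of freedom = 4 − 1 = 3; critical value at α = 0.01 is 11.345.
Since 1.856 < 11.345, we fail to reject the null hypothesis — the data are consistent with the 9:3:3:1 ratio.

1.856; consistent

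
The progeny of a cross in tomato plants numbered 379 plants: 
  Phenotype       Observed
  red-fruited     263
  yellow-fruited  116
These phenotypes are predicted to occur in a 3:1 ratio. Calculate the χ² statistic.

6.354

Under the 3:1 hypothesis (Σ ratio = 4, N = 379):
  red-fruited: 379 × 3/4 = 284.25
  yellow-fruited: 379 × 1/4 = 94.75
χ² = Σ (O − E)² / E
  red-fruited: (263 − 284.25)² / 284.25 = 1.5886
  yellow-fruited: (116 − 94.75)² / 94.75 = 4.7658
χ² = 1.5886 + 4.7658 = 6.3544 ≈ 6.354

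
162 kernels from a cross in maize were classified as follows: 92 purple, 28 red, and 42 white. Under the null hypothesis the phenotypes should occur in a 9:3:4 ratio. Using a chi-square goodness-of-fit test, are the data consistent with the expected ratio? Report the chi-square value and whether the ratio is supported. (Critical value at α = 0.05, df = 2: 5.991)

Expected counts for N = 162 under a 9:3:4 ratio (total parts = 16):
  purple: 162 × 9/16 = 91.125
  red: 162 × 3/16 = 30.375
  white: 162 × 4/16 = 40.5
χ² = Σ (O − E)² / E
  purple: (92 − 91.125)² / 91.125 = 0.0084
  red: (28 − 30.375)² / 30.375 = 0.1857
  white: (42 − 40.5)² / 40.5 = 0.0556
χ² = 0.0084 + 0.1857 + 0.0556 = 0.2497 ≈ 0.250
Degrees of freedom = 3 − 1 = 2; critical value at α = 0.05 is 5.991.
Since 0.250 < 5.991, we fail to reject the null hypothesis — the data are consistent with the 9:3:4 ratio.

0.250; consistent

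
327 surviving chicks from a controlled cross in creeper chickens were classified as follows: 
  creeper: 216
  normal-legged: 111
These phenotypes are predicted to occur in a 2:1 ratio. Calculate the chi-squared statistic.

0.055

The 2:1 ratio has 3 parts, so with N = 327 the expected counts are:
  creeper: 327 × 2/3 = 218
  normal-legged: 327 × 1/3 = 109
χ² = Σ (O − E)² / E
  creeper: (216 − 218)² / 218 = 0.0183
  normal-legged: (111 − 109)² / 109 = 0.0367
χ² = 0.0183 + 0.0367 = 0.055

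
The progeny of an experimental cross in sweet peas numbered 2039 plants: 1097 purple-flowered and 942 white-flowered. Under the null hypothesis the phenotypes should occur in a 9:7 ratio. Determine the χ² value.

Expected counts for N = 2039 under a 9:7 ratio (total parts = 16):
  purple-flowered: 2039 × 9/16 = 1146.9375
  white-flowered: 2039 × 7/16 = 892.0625
χ² = Σ (O − E)² / E
  purple-flowered: (1097 − 1146.9375)² / 1146.9375 = 2.1743
  white-flowered: (942 − 892.0625)² / 892.0625 = 2.7955
χ² = 2.1743 + 2.7955 = 4.9698 ≈ 4.970

4.970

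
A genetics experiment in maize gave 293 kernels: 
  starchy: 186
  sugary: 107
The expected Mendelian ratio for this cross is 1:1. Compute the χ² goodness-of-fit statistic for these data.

The 1:1 ratio has 2 parts, so with N = 293 the expected counts are:
  starchy: 293 × 1/2 = 146.5
  sugary: 293 × 1/2 = 146.5
χ² = Σ (O − E)² / E
  starchy: (186 − 146.5)² / 146.5 = 10.6502
  sugary: (107 − 146.5)² / 146.5 = 10.6502
χ² = 10.6502 + 10.6502 = 21.3004 ≈ 21.300

21.300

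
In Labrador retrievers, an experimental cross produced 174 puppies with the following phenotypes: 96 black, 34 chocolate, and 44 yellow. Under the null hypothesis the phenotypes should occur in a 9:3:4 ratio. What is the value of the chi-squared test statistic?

The 9:3:4 ratio has 16 parts, so with N = 174 the expected counts are:
  black: 174 × 9/16 = 97.875
  chocolate: 174 × 3/16 = 32.625
  yellow: 174 × 4/16 = 43.5
χ² = Σ (O − E)² / E
  black: (96 − 97.875)² / 97.875 = 0.0359
  chocolate: (34 − 32.625)² / 32.625 = 0.0580
  yellow: (44 − 43.5)² / 43.5 = 0.0057
χ² = 0.0359 + 0.0580 + 0.0057 = 0.0996 ≈ 0.100

0.100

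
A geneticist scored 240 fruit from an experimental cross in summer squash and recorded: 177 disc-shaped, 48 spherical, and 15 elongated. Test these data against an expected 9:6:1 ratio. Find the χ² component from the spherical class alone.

19.600

Under the 9:6:1 hypothesis (Σ ratio = 16, N = 240):
  disc-shaped: 240 × 9/16 = 135
  spherical: 240 × 6/16 = 90
  elongated: 240 × 1/16 = 15
Contribution of spherical: (48 − 90)² / 90 = 19.6000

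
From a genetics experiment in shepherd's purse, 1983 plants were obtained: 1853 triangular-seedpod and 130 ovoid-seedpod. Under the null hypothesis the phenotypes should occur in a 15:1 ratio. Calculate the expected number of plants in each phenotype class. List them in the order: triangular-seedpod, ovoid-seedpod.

1859.0625, 123.9375

The 15:1 ratio has 16 parts, so with N = 1983 the expected counts are:
  triangular-seedpod: 1983 × 15/16 = 1859.0625
  ovoid-seedpod: 1983 × 1/16 = 123.9375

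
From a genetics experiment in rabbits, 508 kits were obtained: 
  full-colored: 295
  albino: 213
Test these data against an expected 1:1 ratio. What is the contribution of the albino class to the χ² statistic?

Under the 1:1 hypothesis (Σ ratio = 2, N = 508):
  full-colored: 508 × 1/2 = 254
  albino: 508 × 1/2 = 254
Contribution of albino: (213 − 254)² / 254 = 6.6181

6.618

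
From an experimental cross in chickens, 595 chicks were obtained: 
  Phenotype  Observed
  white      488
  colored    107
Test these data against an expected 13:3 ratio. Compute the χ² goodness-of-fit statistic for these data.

Expected counts for N = 595 under a 13:3 ratio (total parts = 16):
  white: 595 × 13/16 = 483.4375
  colored: 595 × 3/16 = 111.5625
χ² = Σ (O − E)² / E
  white: (488 − 483.4375)² / 483.4375 = 0.0431
  colored: (107 − 111.5625)² / 111.5625 = 0.1866
χ² = 0.0431 + 0.1866 = 0.2297 ≈ 0.230

0.230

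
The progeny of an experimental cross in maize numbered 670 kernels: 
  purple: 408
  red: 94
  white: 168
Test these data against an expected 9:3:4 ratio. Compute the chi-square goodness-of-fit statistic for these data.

Under the 9:3:4 hypothesis (Σ ratio = 16, N = 670):
  purple: 670 × 9/16 = 376.875
  red: 670 × 3/16 = 125.625
  white: 670 × 4/16 = 167.5
χ² = Σ (O − E)² / E
  purple: (408 − 376.875)² / 376.875 = 2.5705
  red: (94 − 125.625)² / 125.625 = 7.9613
  white: (168 − 167.5)² / 167.5 = 0.0015
χ² = 2.5705 + 7.9613 + 0.0015 = 10.5333 ≈ 10.533

10.533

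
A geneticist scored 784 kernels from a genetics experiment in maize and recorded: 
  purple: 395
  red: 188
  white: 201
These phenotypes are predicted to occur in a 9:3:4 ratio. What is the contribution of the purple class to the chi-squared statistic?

4.798

The 9:3:4 ratio has 16 parts, so with N = 784 the expected counts are:
  purple: 784 × 9/16 = 441
  red: 784 × 3/16 = 147
  white: 784 × 4/16 = 196
Contribution of purple: (395 − 441)² / 441 = 4.7982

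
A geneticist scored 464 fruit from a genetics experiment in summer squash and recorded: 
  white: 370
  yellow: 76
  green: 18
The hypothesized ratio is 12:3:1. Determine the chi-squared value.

6.954

Expected counts for N = 464 under a 12:3:1 ratio (total parts = 16):
  white: 464 × 12/16 = 348
  yellow: 464 × 3/16 = 87
  green: 464 × 1/16 = 29
χ² = Σ (O − E)² / E
  white: (370 − 348)² / 348 = 1.3908
  yellow: (76 − 87)² / 87 = 1.3908
  green: (18 − 29)² / 29 = 4.1724
χ² = 1.3908 + 1.3908 + 4.1724 = 6.954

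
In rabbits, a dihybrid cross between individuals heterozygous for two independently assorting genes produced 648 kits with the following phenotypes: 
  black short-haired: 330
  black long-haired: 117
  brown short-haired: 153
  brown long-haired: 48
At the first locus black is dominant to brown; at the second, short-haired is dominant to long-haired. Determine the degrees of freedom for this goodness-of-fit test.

A dihybrid F₂ with independent assortment and complete dominance at both loci gives a 9:3:3:1 phenotypic ratio.
A goodness-of-fit test with 4 phenotype classes has df = 4 − 1 = 3.

3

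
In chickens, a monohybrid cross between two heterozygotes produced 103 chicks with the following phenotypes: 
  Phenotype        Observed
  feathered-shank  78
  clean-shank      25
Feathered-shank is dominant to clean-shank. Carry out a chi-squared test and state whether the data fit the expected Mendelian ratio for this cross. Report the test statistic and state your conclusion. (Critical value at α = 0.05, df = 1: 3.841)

0.029; consistent

For a monohybrid cross between heterozygotes with complete dominance, the expected phenotypic ratio is 3:1.
Under the 3:1 hypothesis (Σ ratio = 4, N = 103):
  feathered-shank: 103 × 3/4 = 77.25
  clean-shank: 103 × 1/4 = 25.75
χ² = Σ (O − E)² / E
  feathered-shank: (78 − 77.25)² / 77.25 = 0.0073
  clean-shank: (25 − 25.75)² / 25.75 = 0.0218
χ² = 0.0073 + 0.0218 = 0.0291 ≈ 0.029
Degrees of freedom = 2 − 1 = 1; critical value at α = 0.05 is 3.841.
Since 0.029 < 3.841, we fail to reject the null hypothesis — the data are consistent with the 3:1 ratio.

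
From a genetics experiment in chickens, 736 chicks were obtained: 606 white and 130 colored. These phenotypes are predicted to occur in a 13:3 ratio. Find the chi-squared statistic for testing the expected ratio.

0.571

Total ratio parts = 16. Expected numbers out of 736:
  white: 736 × 13/16 = 598
  colored: 736 × 3/16 = 138
χ² = Σ (O − E)² / E
  white: (606 − 598)² / 598 = 0.1070
  colored: (130 − 138)² / 138 = 0.4638
χ² = 0.1070 + 0.4638 = 0.5708 ≈ 0.571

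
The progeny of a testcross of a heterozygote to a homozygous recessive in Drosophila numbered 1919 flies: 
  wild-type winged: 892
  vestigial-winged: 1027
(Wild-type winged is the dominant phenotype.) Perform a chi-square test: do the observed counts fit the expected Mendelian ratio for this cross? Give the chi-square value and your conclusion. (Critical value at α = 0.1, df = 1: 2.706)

9.497; not consistent

A testcross of a heterozygote (Aa × aa) gives a 1:1 phenotypic ratio.
Under the 1:1 hypothesis (Σ ratio = 2, N = 1919):
  wild-type winged: 1919 × 1/2 = 959.5
  vestigial-winged: 1919 × 1/2 = 959.5
χ² = Σ (O − E)² / E
  wild-type winged: (892 − 959.5)² / 959.5 = 4.7486
  vestigial-winged: (1027 − 959.5)² / 959.5 = 4.7486
χ² = 4.7486 + 4.7486 = 9.4972 ≈ 9.497
Degrees of freedom = 2 − 1 = 1; critical value at α = 0.1 is 2.706.
Since 9.497 > 2.706, we reject the null hypothesis — the data do not fit the 1:1 ratio.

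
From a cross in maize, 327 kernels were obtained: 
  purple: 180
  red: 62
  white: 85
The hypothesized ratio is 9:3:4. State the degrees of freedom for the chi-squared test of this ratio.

A goodness-of-fit test with 3 phenotype classes has df = 3 − 1 = 2.

2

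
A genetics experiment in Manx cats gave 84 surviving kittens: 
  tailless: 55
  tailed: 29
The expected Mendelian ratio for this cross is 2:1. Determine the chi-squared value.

Under the 2:1 hypothesis (Σ ratio = 3, N = 84):
  tailless: 84 × 2/3 = 56
  tailed: 84 × 1/3 = 28
χ² = Σ (O − E)² / E
  tailless: (55 − 56)² / 56 = 0.0179
  tailed: (29 − 28)² / 28 = 0.0357
χ² = 0.0179 + 0.0357 = 0.0536 ≈ 0.054

0.054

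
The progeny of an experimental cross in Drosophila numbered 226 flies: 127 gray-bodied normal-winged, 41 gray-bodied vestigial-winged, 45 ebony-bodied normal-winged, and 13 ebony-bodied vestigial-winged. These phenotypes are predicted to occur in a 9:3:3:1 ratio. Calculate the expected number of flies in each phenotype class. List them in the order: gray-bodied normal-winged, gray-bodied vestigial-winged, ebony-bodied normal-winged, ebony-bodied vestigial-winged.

Expected counts for N = 226 under a 9:3:3:1 ratio (total parts = 16):
  gray-bodied normal-winged: 226 × 9/16 = 127.125
  gray-bodied vestigial-winged: 226 × 3/16 = 42.375
  ebony-bodied normal-winged: 226 × 3/16 = 42.375
  ebony-bodied vestigial-winged: 226 × 1/16 = 14.125

127.125, 42.375, 42.375, 14.125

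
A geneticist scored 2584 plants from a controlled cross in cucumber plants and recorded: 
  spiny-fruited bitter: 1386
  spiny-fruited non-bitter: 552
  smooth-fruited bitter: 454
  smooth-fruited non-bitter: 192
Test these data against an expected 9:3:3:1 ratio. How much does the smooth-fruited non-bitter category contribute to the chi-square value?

The 9:3:3:1 ratio has 16 parts, so with N = 2584 the expected counts are:
  spiny-fruited bitter: 2584 × 9/16 = 1453.5
  spiny-fruited non-bitter: 2584 × 3/16 = 484.5
  smooth-fruited bitter: 2584 × 3/16 = 484.5
  smooth-fruited non-bitter: 2584 × 1/16 = 161.5
Contribution of smooth-fruited non-bitter: (192 − 161.5)² / 161.5 = 5.7601

5.760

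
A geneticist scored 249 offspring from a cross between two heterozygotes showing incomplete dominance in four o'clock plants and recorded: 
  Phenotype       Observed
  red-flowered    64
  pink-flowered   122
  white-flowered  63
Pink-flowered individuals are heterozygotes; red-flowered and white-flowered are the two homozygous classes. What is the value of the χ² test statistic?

With incomplete dominance, a heterozygote × heterozygote cross gives a 1:2:1 phenotypic ratio.
Under the 1:2:1 hypothesis (Σ ratio = 4, N = 249):
  red-flowered: 249 × 1/4 = 62.25
  pink-flowered: 249 × 2/4 = 124.5
  white-flowered: 249 × 1/4 = 62.25
χ² = Σ (O − E)² / E
  red-flowered: (64 − 62.25)² / 62.25 = 0.0492
  pink-flowered: (122 − 124.5)² / 124.5 = 0.0502
  white-flowered: (63 − 62.25)² / 62.25 = 0.0090
χ² = 0.0492 + 0.0502 + 0.0090 = 0.1084 ≈ 0.108

0.108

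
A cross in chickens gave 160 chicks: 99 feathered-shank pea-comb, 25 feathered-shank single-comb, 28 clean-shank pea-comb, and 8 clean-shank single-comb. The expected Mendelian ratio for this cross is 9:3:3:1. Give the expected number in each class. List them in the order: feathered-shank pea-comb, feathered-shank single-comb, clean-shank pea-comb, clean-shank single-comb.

The 9:3:3:1 ratio has 16 parts, so with N = 160 the expected counts are:
  feathered-shank pea-comb: 160 × 9/16 = 90
  feathered-shank single-comb: 160 × 3/16 = 30
  clean-shank pea-comb: 160 × 3/16 = 30
  clean-shank single-comb: 160 × 1/16 = 10

90, 30, 30, 10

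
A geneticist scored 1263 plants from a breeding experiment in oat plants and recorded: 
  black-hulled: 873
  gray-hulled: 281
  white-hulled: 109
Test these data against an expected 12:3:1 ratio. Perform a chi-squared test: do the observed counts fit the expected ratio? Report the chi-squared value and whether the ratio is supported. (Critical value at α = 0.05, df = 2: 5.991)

25.514; not consistent

Expected counts for N = 1263 under a 12:3:1 ratio (total parts = 16):
  black-hulled: 1263 × 12/16 = 947.25
  gray-hulled: 1263 × 3/16 = 236.8125
  white-hulled: 1263 × 1/16 = 78.9375
χ² = Σ (O − E)² / E
  black-hulled: (873 − 947.25)² / 947.25 = 5.8201
  gray-hulled: (281 − 236.8125)² / 236.8125 = 8.2451
  white-hulled: (109 − 78.9375)² / 78.9375 = 11.4490
χ² = 5.8201 + 8.2451 + 11.4490 = 25.5142 ≈ 25.514
Degrees of freedom = 3 − 1 = 2; critical value at α = 0.05 is 5.991.
Since 25.514 > 5.991, we reject the null hypothesis — the data do not fit the 12:3:1 ratio.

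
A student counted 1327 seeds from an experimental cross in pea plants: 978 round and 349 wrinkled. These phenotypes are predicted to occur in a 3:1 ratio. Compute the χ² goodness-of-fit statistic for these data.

Total ratio parts = 4. Expected numbers out of 1327:
  round: 1327 × 3/4 = 995.25
  wrinkled: 1327 × 1/4 = 331.75
χ² = Σ (O − E)² / E
  round: (978 − 995.25)² / 995.25 = 0.2990
  wrinkled: (349 − 331.75)² / 331.75 = 0.8969
χ² = 0.2990 + 0.8969 = 1.1959 ≈ 1.196

1.196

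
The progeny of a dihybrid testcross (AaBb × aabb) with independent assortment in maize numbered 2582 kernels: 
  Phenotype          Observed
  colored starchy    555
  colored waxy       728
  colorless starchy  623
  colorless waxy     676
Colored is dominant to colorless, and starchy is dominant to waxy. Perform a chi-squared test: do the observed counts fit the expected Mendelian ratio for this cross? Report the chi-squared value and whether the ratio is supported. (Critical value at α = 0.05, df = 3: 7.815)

25.458; not consistent

A dihybrid testcross with independent assortment gives a 1:1:1:1 ratio.
Total ratio parts = 4. Expected numbers out of 2582:
  colored starchy: 2582 × 1/4 = 645.5
  colored waxy: 2582 × 1/4 = 645.5
  colorless starchy: 2582 × 1/4 = 645.5
  colorless waxy: 2582 × 1/4 = 645.5
χ² = Σ (O − E)² / E
  colored starchy: (555 − 645.5)² / 645.5 = 12.6882
  colored waxy: (728 − 645.5)² / 645.5 = 10.5442
  colorless starchy: (623 − 645.5)² / 645.5 = 0.7843
  colorless waxy: (676 − 645.5)² / 645.5 = 1.4411
χ² = 12.6882 + 10.5442 + 0.7843 + 1.4411 = 25.4578 ≈ 25.458
Degrees of freedom = 4 − 1 = 3; critical value at α = 0.05 is 7.815.
Since 25.458 > 7.815, we reject the null hypothesis — the data do not fit the 1:1:1:1 ratio.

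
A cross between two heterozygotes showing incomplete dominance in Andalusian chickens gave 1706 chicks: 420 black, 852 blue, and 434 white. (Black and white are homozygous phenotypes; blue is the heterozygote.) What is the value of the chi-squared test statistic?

0.232

With incomplete dominance, a heterozygote × heterozygote cross gives a 1:2:1 phenotypic ratio.
Expected counts for N = 1706 under a 1:2:1 ratio (total parts = 4):
  black: 1706 × 1/4 = 426.5
  blue: 1706 × 2/4 = 853
  white: 1706 × 1/4 = 426.5
χ² = Σ (O − E)² / E
  black: (420 − 426.5)² / 426.5 = 0.0991
  blue: (852 − 853)² / 853 = 0.0012
  white: (434 − 426.5)² / 426.5 = 0.1319
χ² = 0.0991 + 0.0012 + 0.1319 = 0.2322 ≈ 0.232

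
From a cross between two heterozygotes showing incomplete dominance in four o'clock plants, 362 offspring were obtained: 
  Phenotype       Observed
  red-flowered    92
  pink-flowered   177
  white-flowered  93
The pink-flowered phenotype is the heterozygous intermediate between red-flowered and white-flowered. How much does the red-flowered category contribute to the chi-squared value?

0.025

With incomplete dominance, a heterozygote × heterozygote cross gives a 1:2:1 phenotypic ratio.
Under the 1:2:1 hypothesis (Σ ratio = 4, N = 362):
  red-flowered: 362 × 1/4 = 90.5
  pink-flowered: 362 × 2/4 = 181
  white-flowered: 362 × 1/4 = 90.5
Contribution of red-flowered: (92 − 90.5)² / 90.5 = 0.0249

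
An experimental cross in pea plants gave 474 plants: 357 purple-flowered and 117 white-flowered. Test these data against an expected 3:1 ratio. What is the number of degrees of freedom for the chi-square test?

A goodness-of-fit test with 2 phenotype classes has df = 2 − 1 = 1.

1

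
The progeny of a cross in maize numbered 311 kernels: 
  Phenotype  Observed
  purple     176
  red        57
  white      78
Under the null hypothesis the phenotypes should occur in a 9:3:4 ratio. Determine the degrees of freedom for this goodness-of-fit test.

A goodness-of-fit test with 3 phenotype classes has df = 3 − 1 = 2.

2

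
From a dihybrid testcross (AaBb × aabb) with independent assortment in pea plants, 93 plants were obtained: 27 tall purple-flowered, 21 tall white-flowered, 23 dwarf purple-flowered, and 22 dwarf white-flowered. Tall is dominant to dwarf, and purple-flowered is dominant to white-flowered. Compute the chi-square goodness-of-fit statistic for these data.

A dihybrid testcross with independent assortment gives a 1:1:1:1 ratio.
Under the 1:1:1:1 hypothesis (Σ ratio = 4, N = 93):
  tall purple-flowered: 93 × 1/4 = 23.25
  tall white-flowered: 93 × 1/4 = 23.25
  dwarf purple-flowered: 93 × 1/4 = 23.25
  dwarf white-flowered: 93 × 1/4 = 23.25
χ² = Σ (O − E)² / E
  tall purple-flowered: (27 − 23.25)² / 23.25 = 0.6048
  tall white-flowered: (21 − 23.25)² / 23.25 = 0.2177
  dwarf purple-flowered: (23 − 23.25)² / 23.25 = 0.0027
  dwarf white-flowered: (22 − 23.25)² / 23.25 = 0.0672
χ² = 0.6048 + 0.2177 + 0.0027 + 0.0672 = 0.8924 ≈ 0.892

0.892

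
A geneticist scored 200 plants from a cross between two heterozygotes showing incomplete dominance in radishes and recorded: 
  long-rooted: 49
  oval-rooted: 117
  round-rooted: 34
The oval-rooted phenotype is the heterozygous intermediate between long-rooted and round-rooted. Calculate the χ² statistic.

With incomplete dominance, a heterozygote × heterozygote cross gives a 1:2:1 phenotypic ratio.
Expected counts for N = 200 under a 1:2:1 ratio (total parts = 4):
  long-rooted: 200 × 1/4 = 50
  oval-rooted: 200 × 2/4 = 100
  round-rooted: 200 × 1/4 = 50
χ² = Σ (O − E)² / E
  long-rooted: (49 − 50)² / 50 = 0.0200
  oval-rooted: (117 − 100)² / 100 = 2.8900
  round-rooted: (34 − 50)² / 50 = 5.1200
χ² = 0.0200 + 2.8900 + 5.1200 = 8.030

8.030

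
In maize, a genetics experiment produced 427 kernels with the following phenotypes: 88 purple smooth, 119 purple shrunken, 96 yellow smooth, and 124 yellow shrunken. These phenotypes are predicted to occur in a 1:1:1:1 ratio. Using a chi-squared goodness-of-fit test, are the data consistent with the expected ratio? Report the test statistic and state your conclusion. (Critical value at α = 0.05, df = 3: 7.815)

The 1:1:1:1 ratio has 4 parts, so with N = 427 the expected counts are:
  purple smooth: 427 × 1/4 = 106.75
  purple shrunken: 427 × 1/4 = 106.75
  yellow smooth: 427 × 1/4 = 106.75
  yellow shrunken: 427 × 1/4 = 106.75
χ² = Σ (O − E)² / E
  purple smooth: (88 − 106.75)² / 106.75 = 3.2933
  purple shrunken: (119 − 106.75)² / 106.75 = 1.4057
  yellow smooth: (96 − 106.75)² / 106.75 = 1.0826
  yellow shrunken: (124 − 106.75)² / 106.75 = 2.7875
χ² = 3.2933 + 1.4057 + 1.0826 + 2.7875 = 8.5691 ≈ 8.569
Degrees of freedom = 4 − 1 = 3; critical value at α = 0.05 is 7.815.
Since 8.569 > 7.815, we reject the null hypothesis — the data do not fit the 1:1:1:1 ratio.

8.569; not consistent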